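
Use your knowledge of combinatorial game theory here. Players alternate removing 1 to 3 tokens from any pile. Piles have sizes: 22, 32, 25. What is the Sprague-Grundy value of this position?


Subtraction set: {1, 2, 3}
For this subtraction set, G(n) = n mod 4 (period = max + 1 = 4).
Pile 1 (size 22): G(22) = 22 mod 4 = 2
Pile 2 (size 32): G(32) = 32 mod 4 = 0
Pile 3 (size 25): G(25) = 25 mod 4 = 1
Total Grundy value = XOR of all: 2 XOR 0 XOR 1 = 3

3


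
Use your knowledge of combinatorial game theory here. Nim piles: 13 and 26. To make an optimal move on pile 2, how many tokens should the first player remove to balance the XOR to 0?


Piles: 13 and 26
Current XOR: 13 XOR 26 = 23 (non-zero, so this is an N-position).
To make the XOR zero, we need to find a move that balances the piles.
For pile 2 (size 26): target = 26 XOR 23 = 13
We reduce pile 2 from 26 to 13.
Tokens removed: 26 - 13 = 13
Verification: 13 XOR 13 = 0

13


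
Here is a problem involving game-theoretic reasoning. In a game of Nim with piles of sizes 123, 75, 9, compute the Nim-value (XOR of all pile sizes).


We need the XOR (exclusive or) of all pile sizes.
After XOR-ing pile 1 (size 123): 0 XOR 123 = 123
After XOR-ing pile 2 (size 75): 123 XOR 75 = 48
After XOR-ing pile 3 (size 9): 48 XOR 9 = 57
The Nim-value of this position is 57.

57


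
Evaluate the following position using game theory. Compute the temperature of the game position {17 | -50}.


The game is {17 | -50}, a switch {a | b} with numbers a > b.
Cooling {a | b} by t gives {a - t | b + t}, which stops being hot when a - t = b + t, i.e. at t = (a - b)/2. So the temperature of a switch is (a - b)/2.
Temperature = (Left option - Right option) / 2
= (17 - (-50)) / 2
= 67 / 2
= 67/2

67/2


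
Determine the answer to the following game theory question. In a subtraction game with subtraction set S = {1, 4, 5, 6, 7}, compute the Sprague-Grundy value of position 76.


The subtraction set is S = {1, 4, 5, 6, 7}.
G(k) = mex{ G(k - s) : s in S, s <= k }. We compute iteratively: G(0) = 0.
G(1) = mex({0}) = 1
G(2) = mex({1}) = 0
G(3) = mex({0}) = 1
G(4) = mex({0, 1}) = 2
G(5) = mex({0, 1, 2}) = 3
G(6) = mex({0, 1, 3}) = 2
G(7) = mex({0, 1, 2}) = 3
G(8) = mex({0, 1, 2, 3}) = 4
G(9) = mex({0, 1, 2, 3, 4}) = 5
G(10) = mex({1, 2, 3, 5}) = 0
G(11) = mex({0, 2, 3}) = 1
G(12) = mex({1, 2, 3, 4}) = 0
G(13) = mex({0, 2, 3, 4, 5}) = 1
G(14) = mex({0, 1, 3, 4, 5}) = 2
G(15) = mex({0, 1, 2, 4, 5}) = 3
G(16) = mex({0, 1, 3, 5}) = 2
Observe that G(10)..G(16) = 0, 1, 0, 1, 2, 3, 2 repeats G(0)..G(6) = 0, 1, 0, 1, 2, 3, 2.
For k >= max(S) = 7, G(k) is determined by the previous 7 values G(k-7)..G(k-1); a window of 7 consecutive values has recurred shifted by 10, so by induction G(k + 10) = G(k) for all k >= 0: the sequence is periodic from the start with period 10.
One period: G(0..9) = 0, 1, 0, 1, 2, 3, 2, 3, 4, 5.
76 mod 10 = 6, so G(76) = G(6) = 2.

2


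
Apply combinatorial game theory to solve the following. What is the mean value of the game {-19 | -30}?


Game = {-19 | -30}, a switch {a | b} with numbers a > b.
Its thermograph has left wall a - t and right wall b + t, which meet at t = (a - b)/2, where both equal (a + b)/2. So the mast (mean value) is at (a + b)/2.
Mean = (-19 + (-30))/2 = -49/2 = -49/2

-49/2


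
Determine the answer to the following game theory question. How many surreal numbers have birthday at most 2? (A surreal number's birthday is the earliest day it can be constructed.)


Day 0: {|} = 0 is born. Count = 1.
Day n: the number of surreal numbers born by day n is 2^(n+1) - 1.
By day 0: 2^1 - 1 = 1
By day 1: 2^2 - 1 = 3
By day 2: 2^3 - 1 = 7
By day 2: 7 surreal numbers.

7


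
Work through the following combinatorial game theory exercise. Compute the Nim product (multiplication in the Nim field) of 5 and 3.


Nim multiplication is bilinear over XOR: (u XOR v) * w = (u*w) XOR (v*w).
So we split each operand into its bit components and XOR the pairwise Nim products.
5 = 1 + 4 (as XOR of powers of 2).
3 = 1 + 2 (as XOR of powers of 2).
Using the standard Nim-product table on single bits:
  2*2 = 3,   2*4 = 8,   2*8 = 12,
  4*4 = 6,   4*8 = 11,  8*8 = 13,
and  1*x = x (identity), k*l = l*k (commutative).
Pairwise Nim products:
  1 * 1 = 1
  1 * 2 = 2
  4 * 1 = 4
  4 * 2 = 8
XOR them: 1 XOR 2 XOR 4 XOR 8 = 15.
Result: 5 * 3 = 15 (in Nim).

15


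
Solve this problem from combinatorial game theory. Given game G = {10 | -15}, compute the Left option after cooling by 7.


Original game: {10 | -15} (a switch {a | b} with a > b).
Cooling by t (for t below the temperature (a - b)/2 = 25/2) taxes each move by t: {a | b} cooled by t is {a - t | b + t}.
Cooling amount: t = 7
Cooled Left option: 10 - 7 = 3
Cooled Right option: -15 + 7 = -8
Cooled game: {3 | -8}
Left option = 3

3


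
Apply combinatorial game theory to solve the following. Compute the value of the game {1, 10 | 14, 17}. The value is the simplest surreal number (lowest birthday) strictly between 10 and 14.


Left options: {1, 10}, max = 10
Right options: {14, 17}, min = 14
All options are numbers and max(Left) < min(Right), so by the simplicity theorem the value is the simplest (earliest-born) number strictly between 10 and 14.
Integers 11 through 13 all lie strictly between 10 and 14.
Among integers, the simplest (lowest birthday = smallest |n|; 0 is born on day 0, +-n on day n) is 11.
No non-integer in the interval can be simpler: if x is a non-integer in the interval, then floor(x) or ceil(x) also lies in the interval (the interval contains an integer), and both are proper prefixes of x's sign expansion, i.e. born earlier. So the game value is 11.
Game value = 11

11


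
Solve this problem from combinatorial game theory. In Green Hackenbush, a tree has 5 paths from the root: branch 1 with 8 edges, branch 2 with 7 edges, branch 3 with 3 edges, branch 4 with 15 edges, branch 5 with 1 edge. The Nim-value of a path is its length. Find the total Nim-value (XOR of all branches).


The tree has 5 branches from the ground vertex.
In Green Hackenbush, the Nim-value of a simple path of length k is k.
Branch 1: length 8, Nim-value = 8
Branch 2: length 7, Nim-value = 7
Branch 3: length 3, Nim-value = 3
Branch 4: length 15, Nim-value = 15
Branch 5: length 1, Nim-value = 1
Total Nim-value = XOR of all branch values:
0 XOR 8 = 8
8 XOR 7 = 15
15 XOR 3 = 12
12 XOR 15 = 3
3 XOR 1 = 2
Nim-value of the tree = 2

2


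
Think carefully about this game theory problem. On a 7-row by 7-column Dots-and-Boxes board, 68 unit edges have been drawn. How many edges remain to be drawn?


Grid: 7 x 7 boxes, i.e. 8 rows and 8 columns of dots.
Horizontal edges: (rows + 1) * cols = 8 * 7 = 56
Vertical edges: rows * (cols + 1) = 7 * 8 = 56
Total edges: 56 + 56 = 112
Edges drawn: 68
Remaining: 112 - 68 = 44

44


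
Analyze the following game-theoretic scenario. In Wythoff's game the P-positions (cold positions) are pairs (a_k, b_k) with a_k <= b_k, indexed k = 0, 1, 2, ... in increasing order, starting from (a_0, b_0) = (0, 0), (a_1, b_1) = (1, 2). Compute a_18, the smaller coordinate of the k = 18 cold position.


By Wythoff's theorem, a_k = floor(k * phi) and b_k = floor(k * phi^2) = a_k + k, where phi = (1 + sqrt(5))/2 is the golden ratio.
phi = (1 + sqrt(5))/2 = 1.618034
k = 18
k * phi = 18 * 1.618034 = 29.124612
a_18 = floor(k * phi) = 29

29


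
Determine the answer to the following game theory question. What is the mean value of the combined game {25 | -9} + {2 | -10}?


G1 = {25 | -9}, G2 = {2 | -10}
Each is a switch {a | b} with numbers a > b; its mean value is (a + b)/2, and mean value is additive over game sums: m(G1 + G2) = m(G1) + m(G2).
Mean of G1 = (25 + (-9))/2 = 16/2 = 8
Mean of G2 = (2 + (-10))/2 = -8/2 = -4
Mean of G1 + G2 = 8 + -4 = 4

4


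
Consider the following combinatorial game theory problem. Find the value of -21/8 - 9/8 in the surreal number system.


x = -21/8, y = 9/8
Converting to common denominator: 8
x = -21/8, y = 9/8
x - y = -21/8 - 9/8 = -15/4

-15/4


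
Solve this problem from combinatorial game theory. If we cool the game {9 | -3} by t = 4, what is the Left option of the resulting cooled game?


Original game: {9 | -3} (a switch {a | b} with a > b).
Cooling by t (for t below the temperature (a - b)/2 = 6) taxes each move by t: {a | b} cooled by t is {a - t | b + t}.
Cooling amount: t = 4
Cooled Left option: 9 - 4 = 5
Cooled Right option: -3 + 4 = 1
Cooled game: {5 | 1}
Left option = 5

5


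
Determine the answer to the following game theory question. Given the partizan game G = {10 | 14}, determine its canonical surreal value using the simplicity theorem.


Left options: {10}, max = 10
Right options: {14}, min = 14
All options are numbers and max(Left) < min(Right), so by the simplicity theorem the value is the simplest (earliest-born) number strictly between 10 and 14.
Integers 11 through 13 all lie strictly between 10 and 14.
Among integers, the simplest (lowest birthday = smallest |n|; 0 is born on day 0, +-n on day n) is 11.
No non-integer in the interval can be simpler: if x is a non-integer in the interval, then floor(x) or ceil(x) also lies in the interval (the interval contains an integer), and both are proper prefixes of x's sign expansion, i.e. born earlier. So the game value is 11.
Game value = 11

11


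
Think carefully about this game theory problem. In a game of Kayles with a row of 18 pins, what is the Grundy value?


Kayles: a move removes 1 or 2 adjacent pins from a contiguous row.
Removing pins from a row of k leaves two independent rows (a, b) with a + b = k - 1 (one pin) or a + b = k - 2 (two pins); an end removal gives a = 0.
By Sprague-Grundy, G(k) = mex{ G(a) XOR G(b) } over all these splits. G(0) = 0.
G(1): splits (0,0):0^0=0 -> mex({0}) = 1
G(2): splits (0,1):0^1=1 (0,0):0^0=0 -> mex({0, 1}) = 2
G(3): splits (0,2):0^2=2 (1,1):1^1=0 (0,1):0^1=1 -> mex({0, 1, 2}) = 3
G(4): splits (0,3):0^3=3 (1,2):1^2=3 (0,2):0^2=2 (1,1):1^1=0 -> mex({0, 2, 3}) = 1
G(5): splits (0,4):0^1=1 (1,3):1^3=2 (2,2):2^2=0 (0,3):0^3=3 (1,2):1^2=3 -> mex({0, 1, 2, 3}) = 4
G(6) = mex({0, 1, 2, 4}) = 3
G(7) = mex({0, 1, 3, 4, 5}) = 2
G(8) = mex({0, 2, 3, 5, 6}) = 1
G(9) = mex({0, 1, 2, 3, 6, 7}) = 4
G(10) = mex({0, 1, 3, 4, 5, 7}) = 2
G(11) = mex({0, 1, 2, 3, 4, 5}) = 6
G(12) = mex({0, 1, 2, 3, 5, 6, 7}) = 4
G(13) = mex({0, 2, 3, 4, 6, 7}) = 1
G(14) = mex({0, 1, 4, 5, 6, 7}) = 2
G(15) = mex({0, 1, 2, 3, 4, 5, 6}) = 7
G(16) = mex({0, 2, 3, 5, 6, 7}) = 1
G(17) = mex({0, 1, 2, 3, 5, 6, 7}) = 4
G(18) = mex({0, 1, 2, 4, 5, 6}) = 3
Therefore G(18) = 3.

3


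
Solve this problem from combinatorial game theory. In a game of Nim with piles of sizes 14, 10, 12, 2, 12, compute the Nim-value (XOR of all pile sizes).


We need the XOR (exclusive or) of all pile sizes.
After XOR-ing pile 1 (size 14): 0 XOR 14 = 14
After XOR-ing pile 2 (size 10): 14 XOR 10 = 4
After XOR-ing pile 3 (size 12): 4 XOR 12 = 8
After XOR-ing pile 4 (size 2): 8 XOR 2 = 10
After XOR-ing pile 5 (size 12): 10 XOR 12 = 6
The Nim-value of this position is 6.

6


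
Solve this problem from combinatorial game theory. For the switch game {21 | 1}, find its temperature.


The game is {21 | 1}, a switch {a | b} with numbers a > b.
Cooling {a | b} by t gives {a - t | b + t}, which stops being hot when a - t = b + t, i.e. at t = (a - b)/2. So the temperature of a switch is (a - b)/2.
Temperature = (Left option - Right option) / 2
= (21 - (1)) / 2
= 20 / 2
= 10

10


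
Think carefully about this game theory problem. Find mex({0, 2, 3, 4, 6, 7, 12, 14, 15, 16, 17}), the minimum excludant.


Set = {0, 2, 3, 4, 6, 7, 12, 14, 15, 16, 17}
0 is in the set.
1 is NOT in the set. This is the mex.
mex = 1

1


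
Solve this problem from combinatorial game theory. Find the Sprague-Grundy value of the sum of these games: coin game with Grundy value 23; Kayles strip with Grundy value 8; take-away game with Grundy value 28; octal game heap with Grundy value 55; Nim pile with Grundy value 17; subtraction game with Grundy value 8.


By the Sprague-Grundy theorem, the Grundy value of a sum of games is the XOR of individual Grundy values.
coin game: Grundy value = 23. Running XOR: 0 XOR 23 = 23
Kayles strip: Grundy value = 8. Running XOR: 23 XOR 8 = 31
take-away game: Grundy value = 28. Running XOR: 31 XOR 28 = 3
octal game heap: Grundy value = 55. Running XOR: 3 XOR 55 = 52
Nim pile: Grundy value = 17. Running XOR: 52 XOR 17 = 37
subtraction game: Grundy value = 8. Running XOR: 37 XOR 8 = 45
The combined Grundy value is 45.

45


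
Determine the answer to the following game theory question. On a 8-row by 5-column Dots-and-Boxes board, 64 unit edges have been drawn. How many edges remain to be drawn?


Grid: 8 x 5 boxes, i.e. 9 rows and 6 columns of dots.
Horizontal edges: (rows + 1) * cols = 9 * 5 = 45
Vertical edges: rows * (cols + 1) = 8 * 6 = 48
Total edges: 45 + 48 = 93
Edges drawn: 64
Remaining: 93 - 64 = 29

29


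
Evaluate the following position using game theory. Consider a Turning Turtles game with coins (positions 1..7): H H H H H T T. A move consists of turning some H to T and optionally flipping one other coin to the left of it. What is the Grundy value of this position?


Coins: H H H H H T T
Key fact: a single head at position k behaves exactly like a Nim heap of size k (turning it to T and optionally flipping a coin at j < k corresponds to moving the heap from k to j, or to 0), and heads combine as a disjunctive sum (two heads at the same place would cancel, matching j XOR j = 0). So the Nim-value is the XOR of the 1-indexed positions of the heads.
Face-up positions (1-indexed): [1, 2, 3, 4, 5]
XOR 0 with 1: 0 XOR 1 = 1
XOR 1 with 2: 1 XOR 2 = 3
XOR 3 with 3: 3 XOR 3 = 0
XOR 0 with 4: 0 XOR 4 = 4
XOR 4 with 5: 4 XOR 5 = 1
Nim-value = 1

1


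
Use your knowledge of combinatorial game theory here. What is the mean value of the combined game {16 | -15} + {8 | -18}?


G1 = {16 | -15}, G2 = {8 | -18}
Each is a switch {a | b} with numbers a > b; its mean value is (a + b)/2, and mean value is additive over game sums: m(G1 + G2) = m(G1) + m(G2).
Mean of G1 = (16 + (-15))/2 = 1/2 = 1/2
Mean of G2 = (8 + (-18))/2 = -10/2 = -5
Mean of G1 + G2 = 1/2 + -5 = -9/2

-9/2


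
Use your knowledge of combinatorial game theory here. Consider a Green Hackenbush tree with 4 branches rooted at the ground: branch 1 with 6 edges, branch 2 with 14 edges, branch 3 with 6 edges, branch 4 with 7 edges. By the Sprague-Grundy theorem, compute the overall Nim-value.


The tree has 4 branches from the ground vertex.
In Green Hackenbush, the Nim-value of a simple path of length k is k.
Branch 1: length 6, Nim-value = 6
Branch 2: length 14, Nim-value = 14
Branch 3: length 6, Nim-value = 6
Branch 4: length 7, Nim-value = 7
Total Nim-value = XOR of all branch values:
0 XOR 6 = 6
6 XOR 14 = 8
8 XOR 6 = 14
14 XOR 7 = 9
Nim-value of the tree = 9

9


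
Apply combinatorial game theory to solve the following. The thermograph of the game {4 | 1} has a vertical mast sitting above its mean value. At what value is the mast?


Game = {4 | 1}, a switch {a | b} with numbers a > b.
Its thermograph has left wall a - t and right wall b + t, which meet at t = (a - b)/2, where both equal (a + b)/2. So the mast (mean value) is at (a + b)/2.
Mean = (4 + (1))/2 = 5/2 = 5/2

5/2


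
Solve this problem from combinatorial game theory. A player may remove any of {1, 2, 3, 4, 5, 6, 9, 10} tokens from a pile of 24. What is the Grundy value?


The subtraction set is S = {1, 2, 3, 4, 5, 6, 9, 10}.
G(k) = mex{ G(k - s) : s in S, s <= k }. We compute iteratively: G(0) = 0.
G(1) = mex({0}) = 1
G(2) = mex({0, 1}) = 2
G(3) = mex({0, 1, 2}) = 3
G(4) = mex({0, 1, 2, 3}) = 4
G(5) = mex({0, 1, 2, 3, 4}) = 5
G(6) = mex({0, 1, 2, 3, 4, 5}) = 6
G(7) = mex({1, 2, 3, 4, 5, 6}) = 0
G(8) = mex({0, 2, 3, 4, 5, 6}) = 1
G(9) = mex({0, 1, 3, 4, 5, 6}) = 2
G(10) = mex({0, 1, 2, 4, 5, 6}) = 3
G(11) = mex({0, 1, 2, 3, 5, 6}) = 4
G(12) = mex({0, 1, 2, 3, 4, 6}) = 5
G(13) = mex({0, 1, 2, 3, 4, 5}) = 6
G(14) = mex({1, 2, 3, 4, 5, 6}) = 0
G(15) = mex({0, 2, 3, 4, 5, 6}) = 1
G(16) = mex({0, 1, 3, 4, 5, 6}) = 2
Observe that G(7)..G(16) = 0, 1, 2, 3, 4, 5, 6, 0, 1, 2 repeats G(0)..G(9) = 0, 1, 2, 3, 4, 5, 6, 0, 1, 2.
For k >= max(S) = 10, G(k) is determined by the previous 10 values G(k-10)..G(k-1); a window of 10 consecutive values has recurred shifted by 7, so by induction G(k + 7) = G(k) for all k >= 0: the sequence is periodic from the start with period 7.
One period: G(0..6) = 0, 1, 2, 3, 4, 5, 6.
24 mod 7 = 3, so G(24) = G(3) = 3.

3


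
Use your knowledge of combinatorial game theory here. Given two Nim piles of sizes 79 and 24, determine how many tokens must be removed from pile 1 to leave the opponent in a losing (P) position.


Piles: 79 and 24
Current XOR: 79 XOR 24 = 87 (non-zero, so this is an N-position).
To make the XOR zero, we need to find a move that balances the piles.
For pile 1 (size 79): target = 79 XOR 87 = 24
We reduce pile 1 from 79 to 24.
Tokens removed: 79 - 24 = 55
Verification: 24 XOR 24 = 0

55


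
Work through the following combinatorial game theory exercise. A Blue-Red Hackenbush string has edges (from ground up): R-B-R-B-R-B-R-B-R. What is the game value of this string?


Edges (from ground): R-B-R-B-R-B-R-B-R
By Berlekamp's sign-expansion rule, a Blue-Red Hackenbush stalk has the value of the surreal number whose sign sequence is the edge sequence with B -> + and R -> -.
Sign sequence: -+-+-+-+-
Trace the sign expansion in the surreal number tree, starting from 0:
Edge 1: R (sign -) -> bounds (-inf, 0), value = -1
Edge 2: B (sign +) -> bounds (-1, 0), value = -1/2
Edge 3: R (sign -) -> bounds (-1, -1/2), value = -3/4
Edge 4: B (sign +) -> bounds (-3/4, -1/2), value = -5/8
Edge 5: R (sign -) -> bounds (-3/4, -5/8), value = -11/16
Edge 6: B (sign +) -> bounds (-11/16, -5/8), value = -21/32
Edge 7: R (sign -) -> bounds (-11/16, -21/32), value = -43/64
Edge 8: B (sign +) -> bounds (-43/64, -21/32), value = -85/128
Edge 9: R (sign -) -> bounds (-43/64, -85/128), value = -171/256
Game value = -171/256

-171/256


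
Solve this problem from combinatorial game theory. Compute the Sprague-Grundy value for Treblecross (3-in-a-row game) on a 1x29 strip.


Treblecross: place X on empty cells; 3-in-a-row wins.
Playing within two cells of an existing X lets the opponent win at once, so sensible play treats the cells i-2..i+2 around each X as dead. The player left with no safe cell loses, so this is a normal-play take-away game on strips of safe cells.
Placing X at cell i (0-indexed) of a strip of k safe cells leaves independent strips of sizes max(0, i-2) and max(0, k-i-3). Hence G(k) = mex{ G(max(0,i-2)) XOR G(max(0,k-i-3)) : 0 <= i < k }, with G(0) = 0.
G(1): splits (0,0):0^0=0 -> mex({0}) = 1
G(2): splits (0,0):0^0=0 -> mex({0}) = 1
G(3): splits (0,0):0^0=0 -> mex({0}) = 1
G(4): splits (0,1):0^1=1 (0,0):0^0=0 -> mex({0, 1}) = 2
G(5): splits (0,2):0^1=1 (0,1):0^1=1 (0,0):0^0=0 -> mex({0, 1}) = 2
G(6) = mex({1}) = 0
G(7) = mex({0, 1, 2}) = 3
G(8) = mex({0, 1, 2}) = 3
G(9) = mex({0, 2}) = 1
G(10) = mex({0, 2, 3}) = 1
G(11) = mex({0, 3}) = 1
G(12) = mex({1, 3}) = 0
G(13) = mex({0, 1, 2, 3}) = 4
G(14) = mex({0, 1, 2}) = 3
G(15) = mex({0, 1, 2}) = 3
G(16) = mex({0, 1, 2, 4}) = 3
G(17) = mex({0, 1, 3, 4}) = 2
G(18) = mex({0, 1, 3, 4}) = 2
G(19) = mex({0, 1, 3, 5}) = 2
G(20) = mex({0, 1, 2, 3, 5}) = 4
G(21) = mex({0, 1, 2, 3, 5}) = 4
G(22) = mex({1, 2, 6}) = 0
G(23) = mex({0, 1, 2, 3, 4, 6}) = 5
G(24) = mex({0, 1, 2, 3, 4}) = 5
G(25) = mex({0, 1, 3, 4, 7}) = 2
G(26) = mex({0, 1, 3, 4, 5, 7}) = 2
G(27) = mex({0, 1, 3, 5}) = 2
G(28) = mex({0, 1, 2, 5}) = 3
G(29) = mex({0, 1, 2, 4, 5, 6}) = 3
Therefore G(29) = 3.

3


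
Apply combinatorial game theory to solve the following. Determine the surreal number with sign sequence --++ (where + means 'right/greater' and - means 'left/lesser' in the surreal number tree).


Sign expansion: --++
Rule: track bounds (lo, hi), initially (-inf, +inf). On '+', the current value becomes lo and we move to the simplest number in (value, hi): value + 1 if hi = +inf, otherwise the midpoint (value + hi)/2. On '-', the current value becomes hi and we move to value - 1 if lo = -inf, otherwise the midpoint (lo + value)/2.
Start at 0.
Step 1: sign = -, move left. Bounds: (-inf, 0). Value = -1
Step 2: sign = -, move left. Bounds: (-inf, -1). Value = -2
Step 3: sign = +, move right. Bounds: (-2, -1). Value = -3/2
Step 4: sign = +, move right. Bounds: (-3/2, -1). Value = -5/4
The surreal number with sign expansion --++ is -5/4.

-5/4


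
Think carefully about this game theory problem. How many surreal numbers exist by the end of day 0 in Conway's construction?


Day 0: {|} = 0 is born. Count = 1.
Day n: the number of surreal numbers born by day n is 2^(n+1) - 1.
By day 0: 2^1 - 1 = 1
By day 0: 1 surreal numbers.

1


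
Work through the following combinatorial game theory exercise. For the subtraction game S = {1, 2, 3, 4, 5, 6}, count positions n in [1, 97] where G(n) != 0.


Subtraction set S = {1, 2, 3, 4, 5, 6}, so G(n) = n mod 7.
G(n) = 0 when n is a multiple of 7.
Multiples of 7 in [1, 97]: 13
N-positions (nonzero Grundy) = 97 - 13 = 84

84


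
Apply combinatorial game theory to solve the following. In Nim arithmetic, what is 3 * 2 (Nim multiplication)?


Nim multiplication is bilinear over XOR: (u XOR v) * w = (u*w) XOR (v*w).
So we split each operand into its bit components and XOR the pairwise Nim products.
3 = 1 + 2 (as XOR of powers of 2).
2 = 2 (as XOR of powers of 2).
Using the standard Nim-product table on single bits:
  2*2 = 3,   2*4 = 8,   2*8 = 12,
  4*4 = 6,   4*8 = 11,  8*8 = 13,
and  1*x = x (identity), k*l = l*k (commutative).
Pairwise Nim products:
  1 * 2 = 2
  2 * 2 = 3
XOR them: 2 XOR 3 = 1.
Result: 3 * 2 = 1 (in Nim).

1


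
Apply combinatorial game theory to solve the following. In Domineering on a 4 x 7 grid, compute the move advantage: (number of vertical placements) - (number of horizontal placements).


Board is 4 x 7 (rows x cols).
Left (vertical) placements: (rows-1) * cols = 3 * 7 = 21
Right (horizontal) placements: rows * (cols-1) = 4 * 6 = 24
Advantage = Left - Right = 21 - 24 = -3

-3


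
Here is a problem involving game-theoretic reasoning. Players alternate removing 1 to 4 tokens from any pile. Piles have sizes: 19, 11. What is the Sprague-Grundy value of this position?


Subtraction set: {1, 2, 3, 4}
For this subtraction set, G(n) = n mod 5 (period = max + 1 = 5).
Pile 1 (size 19): G(19) = 19 mod 5 = 4
Pile 2 (size 11): G(11) = 11 mod 5 = 1
Total Grundy value = XOR of all: 4 XOR 1 = 5

5


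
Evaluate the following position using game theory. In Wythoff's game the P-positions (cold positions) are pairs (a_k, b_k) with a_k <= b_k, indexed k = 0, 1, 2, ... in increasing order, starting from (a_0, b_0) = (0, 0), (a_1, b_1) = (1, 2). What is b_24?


By Wythoff's theorem, a_k = floor(k * phi) and b_k = floor(k * phi^2) = a_k + k, where phi = (1 + sqrt(5))/2 is the golden ratio.
phi = (1 + sqrt(5))/2 = 1.618034
phi^2 = phi + 1 = 2.618034
k = 24
k * phi^2 = 24 * 2.618034 = 62.832816
b_24 = floor(k * phi^2) = 62 (check: a_24 + k = 38 + 24 = 62)

62


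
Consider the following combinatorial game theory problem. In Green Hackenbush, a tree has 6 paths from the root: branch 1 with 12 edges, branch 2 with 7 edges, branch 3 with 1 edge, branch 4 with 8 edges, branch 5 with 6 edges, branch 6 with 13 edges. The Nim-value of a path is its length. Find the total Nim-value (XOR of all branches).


The tree has 6 branches from the ground vertex.
In Green Hackenbush, the Nim-value of a simple path of length k is k.
Branch 1: length 12, Nim-value = 12
Branch 2: length 7, Nim-value = 7
Branch 3: length 1, Nim-value = 1
Branch 4: length 8, Nim-value = 8
Branch 5: length 6, Nim-value = 6
Branch 6: length 13, Nim-value = 13
Total Nim-value = XOR of all branch values:
0 XOR 12 = 12
12 XOR 7 = 11
11 XOR 1 = 10
10 XOR 8 = 2
2 XOR 6 = 4
4 XOR 13 = 9
Nim-value of the tree = 9

9


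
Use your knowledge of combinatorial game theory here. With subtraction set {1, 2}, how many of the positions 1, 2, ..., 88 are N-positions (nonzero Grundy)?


Subtraction set S = {1, 2}, so G(n) = n mod 3.
G(n) = 0 when n is a multiple of 3.
Multiples of 3 in [1, 88]: 29
N-positions (nonzero Grundy) = 88 - 29 = 59

59


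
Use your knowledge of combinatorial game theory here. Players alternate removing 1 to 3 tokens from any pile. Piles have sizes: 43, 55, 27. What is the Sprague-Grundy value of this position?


Subtraction set: {1, 2, 3}
For this subtraction set, G(n) = n mod 4 (period = max + 1 = 4).
Pile 1 (size 43): G(43) = 43 mod 4 = 3
Pile 2 (size 55): G(55) = 55 mod 4 = 3
Pile 3 (size 27): G(27) = 27 mod 4 = 3
Total Grundy value = XOR of all: 3 XOR 3 XOR 3 = 3

3


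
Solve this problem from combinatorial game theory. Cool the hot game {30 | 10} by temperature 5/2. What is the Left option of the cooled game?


Original game: {30 | 10} (a switch {a | b} with a > b).
Cooling by t (for t below the temperature (a - b)/2 = 10) taxes each move by t: {a | b} cooled by t is {a - t | b + t}.
Cooling amount: t = 5/2
Cooled Left option: 30 - 5/2 = 55/2
Cooled Right option: 10 + 5/2 = 25/2
Cooled game: {55/2 | 25/2}
Left option = 55/2

55/2


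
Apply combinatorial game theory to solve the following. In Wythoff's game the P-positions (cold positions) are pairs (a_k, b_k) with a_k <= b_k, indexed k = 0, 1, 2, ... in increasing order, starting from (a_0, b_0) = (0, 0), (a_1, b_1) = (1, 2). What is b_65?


By Wythoff's theorem, a_k = floor(k * phi) and b_k = floor(k * phi^2) = a_k + k, where phi = (1 + sqrt(5))/2 is the golden ratio.
phi = (1 + sqrt(5))/2 = 1.618034
phi^2 = phi + 1 = 2.618034
k = 65
k * phi^2 = 65 * 2.618034 = 170.172209
b_65 = floor(k * phi^2) = 170 (check: a_65 + k = 105 + 65 = 170)

170


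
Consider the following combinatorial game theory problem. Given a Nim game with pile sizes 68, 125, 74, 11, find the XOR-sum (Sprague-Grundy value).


We need the XOR (exclusive or) of all pile sizes.
After XOR-ing pile 1 (size 68): 0 XOR 68 = 68
After XOR-ing pile 2 (size 125): 68 XOR 125 = 57
After XOR-ing pile 3 (size 74): 57 XOR 74 = 115
After XOR-ing pile 4 (size 11): 115 XOR 11 = 120
The Nim-value of this position is 120.

120


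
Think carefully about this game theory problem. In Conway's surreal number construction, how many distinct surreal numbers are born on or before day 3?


Day 0: {|} = 0 is born. Count = 1.
Day n: the number of surreal numbers born by day n is 2^(n+1) - 1.
By day 0: 2^1 - 1 = 1
By day 1: 2^2 - 1 = 3
By day 2: 2^3 - 1 = 7
By day 3: 2^4 - 1 = 15
By day 3: 15 surreal numbers.

15


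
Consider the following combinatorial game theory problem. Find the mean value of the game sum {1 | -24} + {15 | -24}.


G1 = {1 | -24}, G2 = {15 | -24}
Each is a switch {a | b} with numbers a > b; its mean value is (a + b)/2, and mean value is additive over game sums: m(G1 + G2) = m(G1) + m(G2).
Mean of G1 = (1 + (-24))/2 = -23/2 = -23/2
Mean of G2 = (15 + (-24))/2 = -9/2 = -9/2
Mean of G1 + G2 = -23/2 + -9/2 = -16

-16


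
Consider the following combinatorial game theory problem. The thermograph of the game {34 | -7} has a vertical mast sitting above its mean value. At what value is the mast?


Game = {34 | -7}, a switch {a | b} with numbers a > b.
Its thermograph has left wall a - t and right wall b + t, which meet at t = (a - b)/2, where both equal (a + b)/2. So the mast (mean value) is at (a + b)/2.
Mean = (34 + (-7))/2 = 27/2 = 27/2

27/2


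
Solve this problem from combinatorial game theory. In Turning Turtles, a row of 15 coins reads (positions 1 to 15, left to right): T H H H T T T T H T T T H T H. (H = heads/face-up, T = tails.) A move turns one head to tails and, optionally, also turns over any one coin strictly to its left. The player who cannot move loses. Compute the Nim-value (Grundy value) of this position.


Coins: T H H H T T T T H T T T H T H
Key fact: a single head at position k behaves exactly like a Nim heap of size k (turning it to T and optionally flipping a coin at j < k corresponds to moving the heap from k to j, or to 0), and heads combine as a disjunctive sum (two heads at the same place would cancel, matching j XOR j = 0). So the Nim-value is the XOR of the 1-indexed positions of the heads.
Face-up positions (1-indexed): [2, 3, 4, 9, 13, 15]
XOR 0 with 2: 0 XOR 2 = 2
XOR 2 with 3: 2 XOR 3 = 1
XOR 1 with 4: 1 XOR 4 = 5
XOR 5 with 9: 5 XOR 9 = 12
XOR 12 with 13: 12 XOR 13 = 1
XOR 1 with 15: 1 XOR 15 = 14
Nim-value = 14

14


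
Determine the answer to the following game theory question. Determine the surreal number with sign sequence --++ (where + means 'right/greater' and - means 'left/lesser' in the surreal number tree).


Sign expansion: --++
Rule: track bounds (lo, hi), initially (-inf, +inf). On '+', the current value becomes lo and we move to the simplest number in (value, hi): value + 1 if hi = +inf, otherwise the midpoint (value + hi)/2. On '-', the current value becomes hi and we move to value - 1 if lo = -inf, otherwise the midpoint (lo + value)/2.
Start at 0.
Step 1: sign = -, move left. Bounds: (-inf, 0). Value = -1
Step 2: sign = -, move left. Bounds: (-inf, -1). Value = -2
Step 3: sign = +, move right. Bounds: (-2, -1). Value = -3/2
Step 4: sign = +, move right. Bounds: (-3/2, -1). Value = -5/4
The surreal number with sign expansion --++ is -5/4.

-5/4


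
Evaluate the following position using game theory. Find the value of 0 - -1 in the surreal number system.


x = 0, y = -1
x - y = 0 - -1 = 1

1


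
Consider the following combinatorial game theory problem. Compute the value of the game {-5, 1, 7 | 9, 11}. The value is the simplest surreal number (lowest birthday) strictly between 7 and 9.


Left options: {-5, 1, 7}, max = 7
Right options: {9, 11}, min = 9
All options are numbers and max(Left) < min(Right), so by the simplicity theorem the value is the simplest (earliest-born) number strictly between 7 and 9.
The only integer strictly between 7 and 9 is 8.
No non-integer in the interval can be simpler: if x is a non-integer in the interval, then floor(x) or ceil(x) also lies in the interval (the interval contains an integer), and both are proper prefixes of x's sign expansion, i.e. born earlier. So the game value is 8.
Game value = 8

8


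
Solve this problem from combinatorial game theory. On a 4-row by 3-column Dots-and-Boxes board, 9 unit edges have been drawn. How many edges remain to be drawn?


Grid: 4 x 3 boxes, i.e. 5 rows and 4 columns of dots.
Horizontal edges: (rows + 1) * cols = 5 * 3 = 15
Vertical edges: rows * (cols + 1) = 4 * 4 = 16
Total edges: 15 + 16 = 31
Edges drawn: 9
Remaining: 31 - 9 = 22

22


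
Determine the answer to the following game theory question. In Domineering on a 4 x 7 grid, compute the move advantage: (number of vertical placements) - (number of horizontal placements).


Board is 4 x 7 (rows x cols).
Left (vertical) placements: (rows-1) * cols = 3 * 7 = 21
Right (horizontal) placements: rows * (cols-1) = 4 * 6 = 24
Advantage = Left - Right = 21 - 24 = -3

-3


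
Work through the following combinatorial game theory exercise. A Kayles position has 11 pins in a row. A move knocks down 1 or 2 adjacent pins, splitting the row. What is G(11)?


Kayles: a move removes 1 or 2 adjacent pins from a contiguous row.
Removing pins from a row of k leaves two independent rows (a, b) with a + b = k - 1 (one pin) or a + b = k - 2 (two pins); an end removal gives a = 0.
By Sprague-Grundy, G(k) = mex{ G(a) XOR G(b) } over all these splits. G(0) = 0.
G(1): splits (0,0):0^0=0 -> mex({0}) = 1
G(2): splits (0,1):0^1=1 (0,0):0^0=0 -> mex({0, 1}) = 2
G(3): splits (0,2):0^2=2 (1,1):1^1=0 (0,1):0^1=1 -> mex({0, 1, 2}) = 3
G(4): splits (0,3):0^3=3 (1,2):1^2=3 (0,2):0^2=2 (1,1):1^1=0 -> mex({0, 2, 3}) = 1
G(5): splits (0,4):0^1=1 (1,3):1^3=2 (2,2):2^2=0 (0,3):0^3=3 (1,2):1^2=3 -> mex({0, 1, 2, 3}) = 4
G(6) = mex({0, 1, 2, 4}) = 3
G(7) = mex({0, 1, 3, 4, 5}) = 2
G(8) = mex({0, 2, 3, 5, 6}) = 1
G(9) = mex({0, 1, 2, 3, 6, 7}) = 4
G(10) = mex({0, 1, 3, 4, 5, 7}) = 2
G(11) = mex({0, 1, 2, 3, 4, 5}) = 6
Therefore G(11) = 6.

6


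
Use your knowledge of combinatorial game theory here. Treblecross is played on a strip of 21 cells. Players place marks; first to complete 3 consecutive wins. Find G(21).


Treblecross: place X on empty cells; 3-in-a-row wins.
Playing within two cells of an existing X lets the opponent win at once, so sensible play treats the cells i-2..i+2 around each X as dead. The player left with no safe cell loses, so this is a normal-play take-away game on strips of safe cells.
Placing X at cell i (0-indexed) of a strip of k safe cells leaves independent strips of sizes max(0, i-2) and max(0, k-i-3). Hence G(k) = mex{ G(max(0,i-2)) XOR G(max(0,k-i-3)) : 0 <= i < k }, with G(0) = 0.
G(1): splits (0,0):0^0=0 -> mex({0}) = 1
G(2): splits (0,0):0^0=0 -> mex({0}) = 1
G(3): splits (0,0):0^0=0 -> mex({0}) = 1
G(4): splits (0,1):0^1=1 (0,0):0^0=0 -> mex({0, 1}) = 2
G(5): splits (0,2):0^1=1 (0,1):0^1=1 (0,0):0^0=0 -> mex({0, 1}) = 2
G(6) = mex({1}) = 0
G(7) = mex({0, 1, 2}) = 3
G(8) = mex({0, 1, 2}) = 3
G(9) = mex({0, 2}) = 1
G(10) = mex({0, 2, 3}) = 1
G(11) = mex({0, 3}) = 1
G(12) = mex({1, 3}) = 0
G(13) = mex({0, 1, 2, 3}) = 4
G(14) = mex({0, 1, 2}) = 3
G(15) = mex({0, 1, 2}) = 3
G(16) = mex({0, 1, 2, 4}) = 3
G(17) = mex({0, 1, 3, 4}) = 2
G(18) = mex({0, 1, 3, 4}) = 2
G(19) = mex({0, 1, 3, 5}) = 2
G(20) = mex({0, 1, 2, 3, 5}) = 4
G(21) = mex({0, 1, 2, 3, 5}) = 4
Therefore G(21) = 4.

4


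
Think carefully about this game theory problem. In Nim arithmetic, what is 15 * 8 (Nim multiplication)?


Nim multiplication is bilinear over XOR: (u XOR v) * w = (u*w) XOR (v*w).
So we split each operand into its bit components and XOR the pairwise Nim products.
15 = 1 + 2 + 4 + 8 (as XOR of powers of 2).
8 = 8 (as XOR of powers of 2).
Using the standard Nim-product table on single bits:
  2*2 = 3,   2*4 = 8,   2*8 = 12,
  4*4 = 6,   4*8 = 11,  8*8 = 13,
and  1*x = x (identity), k*l = l*k (commutative).
Pairwise Nim products:
  1 * 8 = 8
  2 * 8 = 12
  4 * 8 = 11
  8 * 8 = 13
XOR them: 8 XOR 12 XOR 11 XOR 13 = 2.
Result: 15 * 8 = 2 (in Nim).

2


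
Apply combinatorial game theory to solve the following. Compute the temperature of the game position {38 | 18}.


The game is {38 | 18}, a switch {a | b} with numbers a > b.
Cooling {a | b} by t gives {a - t | b + t}, which stops being hot when a - t = b + t, i.e. at t = (a - b)/2. So the temperature of a switch is (a - b)/2.
Temperature = (Left option - Right option) / 2
= (38 - (18)) / 2
= 20 / 2
= 10

10


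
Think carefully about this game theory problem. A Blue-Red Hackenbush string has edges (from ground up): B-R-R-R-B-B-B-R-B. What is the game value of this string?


Edges (from ground): B-R-R-R-B-B-B-R-B
By Berlekamp's sign-expansion rule, a Blue-Red Hackenbush stalk has the value of the surreal number whose sign sequence is the edge sequence with B -> + and R -> -.
Sign sequence: +---+++-+
Trace the sign expansion in the surreal number tree, starting from 0:
Edge 1: B (sign +) -> bounds (0, +inf), value = 1
Edge 2: R (sign -) -> bounds (0, 1), value = 1/2
Edge 3: R (sign -) -> bounds (0, 1/2), value = 1/4
Edge 4: R (sign -) -> bounds (0, 1/4), value = 1/8
Edge 5: B (sign +) -> bounds (1/8, 1/4), value = 3/16
Edge 6: B (sign +) -> bounds (3/16, 1/4), value = 7/32
Edge 7: B (sign +) -> bounds (7/32, 1/4), value = 15/64
Edge 8: R (sign -) -> bounds (7/32, 15/64), value = 29/128
Edge 9: B (sign +) -> bounds (29/128, 15/64), value = 59/256
Game value = 59/256

59/256


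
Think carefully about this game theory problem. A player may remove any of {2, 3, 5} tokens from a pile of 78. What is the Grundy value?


The subtraction set is S = {2, 3, 5}.
G(k) = mex{ G(k - s) : s in S, s <= k }. We compute iteratively: G(0) = 0.
G(1) = mex({}) = 0
G(2) = mex({0}) = 1
G(3) = mex({0}) = 1
G(4) = mex({0, 1}) = 2
G(5) = mex({0, 1}) = 2
G(6) = mex({0, 1, 2}) = 3
G(7) = mex({1, 2}) = 0
G(8) = mex({1, 2, 3}) = 0
G(9) = mex({0, 2, 3}) = 1
G(10) = mex({0, 2}) = 1
G(11) = mex({0, 1, 3}) = 2
Observe that G(7)..G(11) = 0, 0, 1, 1, 2 repeats G(0)..G(4) = 0, 0, 1, 1, 2.
For k >= max(S) = 5, G(k) is determined by the previous 5 values G(k-5)..G(k-1); a window of 5 consecutive values has recurred shifted by 7, so by induction G(k + 7) = G(k) for all k >= 0: the sequence is periodic from the start with period 7.
One period: G(0..6) = 0, 0, 1, 1, 2, 2, 3.
78 mod 7 = 1, so G(78) = G(1) = 0.

0


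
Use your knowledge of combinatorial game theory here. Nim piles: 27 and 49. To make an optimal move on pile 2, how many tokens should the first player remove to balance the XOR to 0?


Piles: 27 and 49
Current XOR: 27 XOR 49 = 42 (non-zero, so this is an N-position).
To make the XOR zero, we need to find a move that balances the piles.
For pile 2 (size 49): target = 49 XOR 42 = 27
We reduce pile 2 from 49 to 27.
Tokens removed: 49 - 27 = 22
Verification: 27 XOR 27 = 0

22


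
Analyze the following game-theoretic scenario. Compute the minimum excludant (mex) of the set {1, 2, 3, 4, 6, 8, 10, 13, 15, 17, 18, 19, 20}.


Set = {1, 2, 3, 4, 6, 8, 10, 13, 15, 17, 18, 19, 20}
0 is NOT in the set. This is the mex.
mex = 0

0


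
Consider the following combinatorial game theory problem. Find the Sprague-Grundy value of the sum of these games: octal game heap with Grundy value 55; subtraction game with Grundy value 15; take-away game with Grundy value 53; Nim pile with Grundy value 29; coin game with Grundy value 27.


By the Sprague-Grundy theorem, the Grundy value of a sum of games is the XOR of individual Grundy values.
octal game heap: Grundy value = 55. Running XOR: 0 XOR 55 = 55
subtraction game: Grundy value = 15. Running XOR: 55 XOR 15 = 56
take-away game: Grundy value = 53. Running XOR: 56 XOR 53 = 13
Nim pile: Grundy value = 29. Running XOR: 13 XOR 29 = 16
coin game: Grundy value = 27. Running XOR: 16 XOR 27 = 11
The combined Grundy value is 11.

11


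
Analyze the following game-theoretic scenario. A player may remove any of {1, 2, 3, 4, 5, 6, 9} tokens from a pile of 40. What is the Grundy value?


The subtraction set is S = {1, 2, 3, 4, 5, 6, 9}.
G(k) = mex{ G(k - s) : s in S, s <= k }. We compute iteratively: G(0) = 0.
G(1) = mex({0}) = 1
G(2) = mex({0, 1}) = 2
G(3) = mex({0, 1, 2}) = 3
G(4) = mex({0, 1, 2, 3}) = 4
G(5) = mex({0, 1, 2, 3, 4}) = 5
G(6) = mex({0, 1, 2, 3, 4, 5}) = 6
G(7) = mex({1, 2, 3, 4, 5, 6}) = 0
G(8) = mex({0, 2, 3, 4, 5, 6}) = 1
G(9) = mex({0, 1, 3, 4, 5, 6}) = 2
G(10) = mex({0, 1, 2, 4, 5, 6}) = 3
G(11) = mex({0, 1, 2, 3, 5, 6}) = 4
G(12) = mex({0, 1, 2, 3, 4, 6}) = 5
G(13) = mex({0, 1, 2, 3, 4, 5}) = 6
G(14) = mex({1, 2, 3, 4, 5, 6}) = 0
G(15) = mex({0, 2, 3, 4, 5, 6}) = 1
Observe that G(7)..G(15) = 0, 1, 2, 3, 4, 5, 6, 0, 1 repeats G(0)..G(8) = 0, 1, 2, 3, 4, 5, 6, 0, 1.
For k >= max(S) = 9, G(k) is determined by the previous 9 values G(k-9)..G(k-1); a window of 9 consecutive values has recurred shifted by 7, so by induction G(k + 7) = G(k) for all k >= 0: the sequence is periodic from the start with period 7.
One period: G(0..6) = 0, 1, 2, 3, 4, 5, 6.
40 mod 7 = 5, so G(40) = G(5) = 5.

5


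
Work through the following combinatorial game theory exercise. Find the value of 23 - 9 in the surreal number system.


x = 23, y = 9
x - y = 23 - 9 = 14

14


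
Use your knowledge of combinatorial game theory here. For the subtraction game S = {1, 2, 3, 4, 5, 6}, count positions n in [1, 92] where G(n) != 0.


Subtraction set S = {1, 2, 3, 4, 5, 6}, so G(n) = n mod 7.
G(n) = 0 when n is a multiple of 7.
Multiples of 7 in [1, 92]: 13
N-positions (nonzero Grundy) = 92 - 13 = 79

79


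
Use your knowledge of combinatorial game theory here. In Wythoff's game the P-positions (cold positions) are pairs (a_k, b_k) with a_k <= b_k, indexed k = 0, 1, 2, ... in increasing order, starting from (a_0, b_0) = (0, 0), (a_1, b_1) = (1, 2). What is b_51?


By Wythoff's theorem, a_k = floor(k * phi) and b_k = floor(k * phi^2) = a_k + k, where phi = (1 + sqrt(5))/2 is the golden ratio.
phi = (1 + sqrt(5))/2 = 1.618034
phi^2 = phi + 1 = 2.618034
k = 51
k * phi^2 = 51 * 2.618034 = 133.519733
b_51 = floor(k * phi^2) = 133 (check: a_51 + k = 82 + 51 = 133)

133
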